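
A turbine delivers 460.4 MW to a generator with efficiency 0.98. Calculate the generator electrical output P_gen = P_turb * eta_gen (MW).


P_gen = 460.4 * 0.98 = 451.1920 MW


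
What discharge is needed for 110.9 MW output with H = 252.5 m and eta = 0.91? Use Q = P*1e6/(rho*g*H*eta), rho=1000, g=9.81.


Q = 110.9 * 1e6 / (1000 * 9.81 * 252.5 * 0.91) = 49.1994 m^3/s


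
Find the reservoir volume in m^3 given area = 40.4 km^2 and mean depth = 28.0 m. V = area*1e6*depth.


V = 40.4 * 1e6 * 28.0 = 1.1312e+09 m^3


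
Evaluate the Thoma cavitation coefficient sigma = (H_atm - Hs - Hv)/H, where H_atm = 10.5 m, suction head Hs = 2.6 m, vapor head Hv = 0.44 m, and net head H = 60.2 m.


sigma = (10.5 - 2.6 - 0.44) / 60.2 = 0.1239


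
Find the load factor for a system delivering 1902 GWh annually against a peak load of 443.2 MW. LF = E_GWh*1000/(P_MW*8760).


LF = 1902 * 1000 / (443.2 * 8760) = 0.4899


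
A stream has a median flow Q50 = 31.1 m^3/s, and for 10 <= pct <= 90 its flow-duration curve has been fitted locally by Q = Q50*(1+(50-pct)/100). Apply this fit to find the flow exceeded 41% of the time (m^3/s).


Q = 31.1 * (1 + (50 - 41)/100) = 33.8990 m^3/s


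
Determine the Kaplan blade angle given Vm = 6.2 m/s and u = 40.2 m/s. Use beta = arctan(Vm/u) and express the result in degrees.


beta = arctan(6.2 / 40.2) = 8.7676 degrees


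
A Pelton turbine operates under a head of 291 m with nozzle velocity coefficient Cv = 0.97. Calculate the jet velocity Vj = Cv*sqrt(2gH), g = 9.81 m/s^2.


Vj = 0.97 * sqrt(2*9.81*291) = 73.2939 m/s


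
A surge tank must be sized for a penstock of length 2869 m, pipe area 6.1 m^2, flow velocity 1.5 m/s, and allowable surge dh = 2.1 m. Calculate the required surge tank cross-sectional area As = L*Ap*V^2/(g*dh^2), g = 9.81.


As = 2869 * 6.1 * 1.5^2 / (9.81 * 2.1^2) = 910.1968 m^2


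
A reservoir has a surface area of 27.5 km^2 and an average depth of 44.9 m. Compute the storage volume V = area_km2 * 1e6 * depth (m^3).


V = 27.5 * 1e6 * 44.9 = 1.2348e+09 m^3


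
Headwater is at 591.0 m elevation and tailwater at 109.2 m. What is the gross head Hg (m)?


Hg = 591.0 - 109.2 = 481.8000 m


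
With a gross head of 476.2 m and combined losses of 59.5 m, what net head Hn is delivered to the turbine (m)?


Hn = 476.2 - 59.5 = 416.7000 m


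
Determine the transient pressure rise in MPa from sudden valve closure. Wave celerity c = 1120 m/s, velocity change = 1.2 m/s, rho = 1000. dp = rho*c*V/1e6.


dp = 1000 * 1120 * 1.2 / 1e6 = 1.3440 MPa


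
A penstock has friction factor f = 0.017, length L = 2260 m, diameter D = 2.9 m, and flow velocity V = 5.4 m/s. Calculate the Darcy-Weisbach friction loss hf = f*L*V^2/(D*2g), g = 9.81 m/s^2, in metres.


hf = 0.017 * 2260 * 5.4^2 / (2.9 * 2 * 9.81) = 19.6901 m


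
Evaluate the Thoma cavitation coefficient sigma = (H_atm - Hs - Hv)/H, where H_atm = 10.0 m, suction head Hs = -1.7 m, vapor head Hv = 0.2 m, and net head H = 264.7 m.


sigma = (10.0 - (-1.7) - 0.2) / 264.7 = 0.0434


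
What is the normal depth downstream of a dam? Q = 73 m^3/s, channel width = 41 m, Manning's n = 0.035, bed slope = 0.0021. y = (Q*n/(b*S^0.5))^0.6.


y = (73 * 0.035 / (41 * 0.0021^0.5))^0.6 = 1.2025 m


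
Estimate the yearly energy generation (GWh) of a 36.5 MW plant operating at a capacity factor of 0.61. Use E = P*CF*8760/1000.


E = 36.5 * 0.61 * 8760 / 1000 = 195.0414 GWh


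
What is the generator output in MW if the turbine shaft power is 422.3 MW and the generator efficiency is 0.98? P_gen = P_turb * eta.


P_gen = 422.3 * 0.98 = 413.8540 MW


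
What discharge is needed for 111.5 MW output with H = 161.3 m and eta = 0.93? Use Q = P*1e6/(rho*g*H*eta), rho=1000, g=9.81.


Q = 111.5 * 1e6 / (1000 * 9.81 * 161.3 * 0.93) = 75.7685 m^3/s


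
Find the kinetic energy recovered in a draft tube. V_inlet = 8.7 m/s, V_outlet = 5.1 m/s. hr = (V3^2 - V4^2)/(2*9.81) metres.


hr = (8.7^2 - 5.1^2) / (2*9.81) = 2.5321 m


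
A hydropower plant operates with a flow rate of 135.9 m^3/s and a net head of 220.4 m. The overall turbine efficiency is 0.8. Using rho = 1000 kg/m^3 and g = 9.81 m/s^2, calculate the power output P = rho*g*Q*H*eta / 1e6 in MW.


P = 1000 * 9.81 * 135.9 * 220.4 * 0.8 / 1e6 = 235.0661 MW


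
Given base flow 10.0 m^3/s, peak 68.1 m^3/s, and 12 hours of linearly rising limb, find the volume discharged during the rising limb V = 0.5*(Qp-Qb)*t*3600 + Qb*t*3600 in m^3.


V = 0.5*(68.1 - 10.0)*12*3600 + 10.0*12*3600 = 1.6870e+06 m^3


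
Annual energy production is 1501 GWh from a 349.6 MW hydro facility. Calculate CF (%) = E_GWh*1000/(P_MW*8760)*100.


CF = 1501 * 1000 / (349.6 * 8760) * 100 = 49.0123 %


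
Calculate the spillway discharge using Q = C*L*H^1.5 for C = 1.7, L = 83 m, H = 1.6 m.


Q = 1.7 * 83 * 1.6^1.5 = 285.5663 m^3/s


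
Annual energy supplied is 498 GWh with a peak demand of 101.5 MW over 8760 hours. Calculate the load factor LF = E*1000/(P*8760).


LF = 498 * 1000 / (101.5 * 8760) = 0.5601


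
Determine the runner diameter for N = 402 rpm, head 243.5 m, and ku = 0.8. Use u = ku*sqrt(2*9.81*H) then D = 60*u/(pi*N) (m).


u = 0.8 * sqrt(2*9.81*243.5) = 55.2954 m/s
D = 60 * 55.2954 / (pi * 402) = 2.6270 m


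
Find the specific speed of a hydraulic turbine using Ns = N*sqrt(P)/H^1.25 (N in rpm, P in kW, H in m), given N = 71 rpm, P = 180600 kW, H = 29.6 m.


Ns = 71 * 180600^0.5 / 29.6^1.25 = 437.0213


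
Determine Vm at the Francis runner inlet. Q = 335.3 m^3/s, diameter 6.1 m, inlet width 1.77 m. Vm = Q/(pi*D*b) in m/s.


Vm = 335.3 / (pi * 6.1 * 1.77) = 9.8851 m/s


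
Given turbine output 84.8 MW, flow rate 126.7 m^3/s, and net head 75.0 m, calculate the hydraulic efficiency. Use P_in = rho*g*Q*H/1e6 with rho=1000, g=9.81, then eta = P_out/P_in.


P_in = 1000 * 9.81 * 126.7 * 75.0 / 1e6 = 93.2195 MW
eta = 84.8 / 93.2195 = 0.9097


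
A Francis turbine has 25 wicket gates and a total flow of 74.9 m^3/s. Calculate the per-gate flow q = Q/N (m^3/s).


q = 74.9 / 25 = 2.9960 m^3/s


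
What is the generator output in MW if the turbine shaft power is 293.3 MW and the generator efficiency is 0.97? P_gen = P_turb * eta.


P_gen = 293.3 * 0.97 = 284.5010 MW


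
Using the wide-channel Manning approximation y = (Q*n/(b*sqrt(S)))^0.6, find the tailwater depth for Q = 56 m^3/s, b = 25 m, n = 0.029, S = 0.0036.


y = (56 * 0.029 / (25 * 0.0036^0.5))^0.6 = 1.0488 m


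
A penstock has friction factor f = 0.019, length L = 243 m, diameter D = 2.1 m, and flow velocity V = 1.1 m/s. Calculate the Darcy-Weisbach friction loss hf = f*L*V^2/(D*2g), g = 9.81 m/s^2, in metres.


hf = 0.019 * 243 * 1.1^2 / (2.1 * 2 * 9.81) = 0.1356 m


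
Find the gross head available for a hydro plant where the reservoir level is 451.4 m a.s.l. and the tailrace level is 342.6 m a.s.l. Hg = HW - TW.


Hg = 451.4 - 342.6 = 108.8000 m


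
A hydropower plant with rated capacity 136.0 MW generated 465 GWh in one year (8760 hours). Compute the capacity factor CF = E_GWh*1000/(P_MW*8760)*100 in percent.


CF = 465 * 1000 / (136.0 * 8760) * 100 = 39.0310 %


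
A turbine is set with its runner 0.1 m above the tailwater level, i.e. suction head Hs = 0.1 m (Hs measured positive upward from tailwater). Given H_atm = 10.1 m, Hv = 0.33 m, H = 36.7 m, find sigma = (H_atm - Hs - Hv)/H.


sigma = (10.1 - 0.1 - 0.33) / 36.7 = 0.2635


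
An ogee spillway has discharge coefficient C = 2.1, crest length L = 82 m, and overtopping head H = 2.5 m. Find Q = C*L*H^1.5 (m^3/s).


Q = 2.1 * 82 * 2.5^1.5 = 680.6803 m^3/s


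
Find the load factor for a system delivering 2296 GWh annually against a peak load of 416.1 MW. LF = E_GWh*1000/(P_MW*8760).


LF = 2296 * 1000 / (416.1 * 8760) = 0.6299


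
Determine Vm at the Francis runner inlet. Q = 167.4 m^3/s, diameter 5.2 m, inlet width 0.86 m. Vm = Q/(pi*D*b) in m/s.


Vm = 167.4 / (pi * 5.2 * 0.86) = 11.9153 m/s


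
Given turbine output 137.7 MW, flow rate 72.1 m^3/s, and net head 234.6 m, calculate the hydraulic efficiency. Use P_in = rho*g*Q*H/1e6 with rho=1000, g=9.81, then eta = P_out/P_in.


P_in = 1000 * 9.81 * 72.1 * 234.6 / 1e6 = 165.9328 MW
eta = 137.7 / 165.9328 = 0.8299


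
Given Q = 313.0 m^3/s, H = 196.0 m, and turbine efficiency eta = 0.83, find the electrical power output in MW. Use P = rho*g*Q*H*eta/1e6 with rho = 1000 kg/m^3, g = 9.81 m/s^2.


P = 1000 * 9.81 * 313.0 * 196.0 * 0.83 / 1e6 = 499.5138 MW


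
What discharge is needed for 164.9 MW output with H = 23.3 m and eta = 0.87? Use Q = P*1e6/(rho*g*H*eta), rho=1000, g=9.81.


Q = 164.9 * 1e6 / (1000 * 9.81 * 23.3 * 0.87) = 829.2328 m^3/s


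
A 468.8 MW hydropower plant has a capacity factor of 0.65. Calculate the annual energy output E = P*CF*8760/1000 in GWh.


E = 468.8 * 0.65 * 8760 / 1000 = 2669.3472 GWh


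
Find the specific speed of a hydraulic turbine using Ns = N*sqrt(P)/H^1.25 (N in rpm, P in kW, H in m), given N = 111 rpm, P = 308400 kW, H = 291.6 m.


Ns = 111 * 308400^0.5 / 291.6^1.25 = 51.1559


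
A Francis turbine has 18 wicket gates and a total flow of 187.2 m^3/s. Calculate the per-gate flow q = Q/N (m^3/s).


q = 187.2 / 18 = 10.4000 m^3/s


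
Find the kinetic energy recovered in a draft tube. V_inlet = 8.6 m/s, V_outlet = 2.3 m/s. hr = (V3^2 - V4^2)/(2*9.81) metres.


hr = (8.6^2 - 2.3^2) / (2*9.81) = 3.5000 m


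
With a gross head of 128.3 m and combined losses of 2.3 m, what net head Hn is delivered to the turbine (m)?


Hn = 128.3 - 2.3 = 126.0000 m


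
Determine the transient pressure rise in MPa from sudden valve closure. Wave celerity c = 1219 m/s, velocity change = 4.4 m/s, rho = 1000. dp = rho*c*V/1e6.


dp = 1000 * 1219 * 4.4 / 1e6 = 5.3636 MPa


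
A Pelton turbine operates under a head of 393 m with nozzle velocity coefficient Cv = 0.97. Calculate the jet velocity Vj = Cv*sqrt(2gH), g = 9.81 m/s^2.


Vj = 0.97 * sqrt(2*9.81*393) = 85.1761 m/s


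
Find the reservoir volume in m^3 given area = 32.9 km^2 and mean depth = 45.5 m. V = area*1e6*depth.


V = 32.9 * 1e6 * 45.5 = 1.4970e+09 m^3


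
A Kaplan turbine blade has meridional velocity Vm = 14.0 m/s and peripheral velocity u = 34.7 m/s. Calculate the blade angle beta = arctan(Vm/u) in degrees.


beta = arctan(14.0 / 34.7) = 21.9720 degrees


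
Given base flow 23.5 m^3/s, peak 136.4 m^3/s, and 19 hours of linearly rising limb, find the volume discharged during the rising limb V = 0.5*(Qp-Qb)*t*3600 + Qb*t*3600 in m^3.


V = 0.5*(136.4 - 23.5)*19*3600 + 23.5*19*3600 = 5.4686e+06 m^3


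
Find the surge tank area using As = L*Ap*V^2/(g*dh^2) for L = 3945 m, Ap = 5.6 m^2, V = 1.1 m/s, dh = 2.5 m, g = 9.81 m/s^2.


As = 3945 * 5.6 * 1.1^2 / (9.81 * 2.5^2) = 435.9848 m^2


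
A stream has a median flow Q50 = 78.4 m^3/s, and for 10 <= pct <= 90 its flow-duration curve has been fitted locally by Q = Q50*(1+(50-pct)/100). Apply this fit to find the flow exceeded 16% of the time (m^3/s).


Q = 78.4 * (1 + (50 - 16)/100) = 105.0560 m^3/s


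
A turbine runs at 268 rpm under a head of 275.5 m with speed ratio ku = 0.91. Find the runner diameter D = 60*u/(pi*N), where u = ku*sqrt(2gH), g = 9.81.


u = 0.91 * sqrt(2*9.81*275.5) = 66.9039 m/s
D = 60 * 66.9039 / (pi * 268) = 4.7678 m


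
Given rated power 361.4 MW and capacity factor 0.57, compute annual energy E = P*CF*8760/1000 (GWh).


E = 361.4 * 0.57 * 8760 / 1000 = 1804.5425 GWh


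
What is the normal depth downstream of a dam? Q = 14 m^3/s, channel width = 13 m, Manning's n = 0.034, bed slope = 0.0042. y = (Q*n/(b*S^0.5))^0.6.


y = (14 * 0.034 / (13 * 0.0042^0.5))^0.6 = 0.7099 m


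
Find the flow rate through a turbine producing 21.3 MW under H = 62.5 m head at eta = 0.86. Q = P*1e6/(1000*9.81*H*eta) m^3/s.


Q = 21.3 * 1e6 / (1000 * 9.81 * 62.5 * 0.86) = 40.3954 m^3/s


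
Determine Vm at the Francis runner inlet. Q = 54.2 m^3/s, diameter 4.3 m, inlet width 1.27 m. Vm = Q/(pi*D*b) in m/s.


Vm = 54.2 / (pi * 4.3 * 1.27) = 3.1592 m/s


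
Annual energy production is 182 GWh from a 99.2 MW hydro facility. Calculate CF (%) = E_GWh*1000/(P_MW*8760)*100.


CF = 182 * 1000 / (99.2 * 8760) * 100 = 20.9438 %


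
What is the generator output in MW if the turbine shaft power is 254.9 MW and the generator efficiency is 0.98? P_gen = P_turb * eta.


P_gen = 254.9 * 0.98 = 249.8020 MW


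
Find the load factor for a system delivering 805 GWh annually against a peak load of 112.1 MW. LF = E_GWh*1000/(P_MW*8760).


LF = 805 * 1000 / (112.1 * 8760) = 0.8198


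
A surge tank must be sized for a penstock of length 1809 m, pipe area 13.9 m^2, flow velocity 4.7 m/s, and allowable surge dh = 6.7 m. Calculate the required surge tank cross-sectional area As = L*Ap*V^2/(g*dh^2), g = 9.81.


As = 1809 * 13.9 * 4.7^2 / (9.81 * 6.7^2) = 1261.3351 m^2


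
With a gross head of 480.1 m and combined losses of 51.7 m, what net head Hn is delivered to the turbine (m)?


Hn = 480.1 - 51.7 = 428.4000 m


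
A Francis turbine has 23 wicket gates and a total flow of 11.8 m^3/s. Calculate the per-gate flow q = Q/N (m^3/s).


q = 11.8 / 23 = 0.5130 m^3/s


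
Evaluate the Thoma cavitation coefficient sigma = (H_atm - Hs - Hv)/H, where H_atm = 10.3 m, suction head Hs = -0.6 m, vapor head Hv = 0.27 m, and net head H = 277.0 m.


sigma = (10.3 - (-0.6) - 0.27) / 277.0 = 0.0384


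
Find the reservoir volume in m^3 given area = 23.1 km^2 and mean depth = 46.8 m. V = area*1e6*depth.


V = 23.1 * 1e6 * 46.8 = 1.0811e+09 m^3


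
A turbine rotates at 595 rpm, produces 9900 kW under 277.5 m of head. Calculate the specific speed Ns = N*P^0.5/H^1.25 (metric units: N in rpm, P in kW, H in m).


Ns = 595 * 9900^0.5 / 277.5^1.25 = 52.2704


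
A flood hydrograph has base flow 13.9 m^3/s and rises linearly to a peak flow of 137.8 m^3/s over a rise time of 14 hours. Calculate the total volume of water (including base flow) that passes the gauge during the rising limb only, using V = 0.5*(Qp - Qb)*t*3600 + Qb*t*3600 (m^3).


V = 0.5*(137.8 - 13.9)*14*3600 + 13.9*14*3600 = 3.8228e+06 m^3


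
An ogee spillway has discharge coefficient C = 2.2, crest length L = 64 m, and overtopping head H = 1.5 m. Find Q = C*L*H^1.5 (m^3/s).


Q = 2.2 * 64 * 1.5^1.5 = 258.6661 m^3/s


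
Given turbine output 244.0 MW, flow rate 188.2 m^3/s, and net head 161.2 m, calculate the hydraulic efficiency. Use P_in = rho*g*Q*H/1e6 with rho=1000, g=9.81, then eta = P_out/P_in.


P_in = 1000 * 9.81 * 188.2 * 161.2 / 1e6 = 297.6142 MW
eta = 244.0 / 297.6142 = 0.8199


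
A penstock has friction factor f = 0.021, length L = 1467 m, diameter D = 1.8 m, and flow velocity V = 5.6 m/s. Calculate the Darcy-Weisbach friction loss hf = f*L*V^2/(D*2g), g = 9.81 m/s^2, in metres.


hf = 0.021 * 1467 * 5.6^2 / (1.8 * 2 * 9.81) = 27.3561 m


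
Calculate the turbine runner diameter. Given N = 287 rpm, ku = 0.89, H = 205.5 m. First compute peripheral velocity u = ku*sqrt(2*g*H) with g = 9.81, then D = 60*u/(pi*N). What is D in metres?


u = 0.89 * sqrt(2*9.81*205.5) = 56.5126 m/s
D = 60 * 56.5126 / (pi * 287) = 3.7607 m


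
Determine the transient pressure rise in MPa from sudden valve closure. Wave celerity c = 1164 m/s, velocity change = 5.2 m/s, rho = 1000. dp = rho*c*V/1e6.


dp = 1000 * 1164 * 5.2 / 1e6 = 6.0528 MPa


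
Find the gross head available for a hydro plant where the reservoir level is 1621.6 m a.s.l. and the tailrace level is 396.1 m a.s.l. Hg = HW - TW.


Hg = 1621.6 - 396.1 = 1225.5000 m


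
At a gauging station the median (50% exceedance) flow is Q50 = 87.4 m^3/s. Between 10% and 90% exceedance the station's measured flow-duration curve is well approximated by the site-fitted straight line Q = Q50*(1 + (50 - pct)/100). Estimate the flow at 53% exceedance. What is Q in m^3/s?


Q = 87.4 * (1 + (50 - 53)/100) = 84.7780 m^3/s


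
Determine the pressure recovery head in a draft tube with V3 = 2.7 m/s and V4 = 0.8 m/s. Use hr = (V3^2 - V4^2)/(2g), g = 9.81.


hr = (2.7^2 - 0.8^2) / (2*9.81) = 0.3389 m


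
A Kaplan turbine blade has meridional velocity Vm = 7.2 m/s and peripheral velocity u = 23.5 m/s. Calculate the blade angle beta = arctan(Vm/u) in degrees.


beta = arctan(7.2 / 23.5) = 17.0342 degrees


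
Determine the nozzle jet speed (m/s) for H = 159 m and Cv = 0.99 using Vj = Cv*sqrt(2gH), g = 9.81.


Vj = 0.99 * sqrt(2*9.81*159) = 55.2947 m/s


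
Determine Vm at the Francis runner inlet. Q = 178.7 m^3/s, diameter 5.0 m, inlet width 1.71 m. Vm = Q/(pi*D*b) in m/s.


Vm = 178.7 / (pi * 5.0 * 1.71) = 6.6529 m/s


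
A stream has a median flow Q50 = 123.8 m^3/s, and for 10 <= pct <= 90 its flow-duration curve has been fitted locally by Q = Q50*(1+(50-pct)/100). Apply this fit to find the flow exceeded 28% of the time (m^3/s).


Q = 123.8 * (1 + (50 - 28)/100) = 151.0360 m^3/s


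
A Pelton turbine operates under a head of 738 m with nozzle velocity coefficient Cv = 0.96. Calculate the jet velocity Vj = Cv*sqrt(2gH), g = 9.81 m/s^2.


Vj = 0.96 * sqrt(2*9.81*738) = 115.5178 m/s


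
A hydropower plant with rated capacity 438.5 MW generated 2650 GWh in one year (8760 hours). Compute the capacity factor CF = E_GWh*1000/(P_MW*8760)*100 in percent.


CF = 2650 * 1000 / (438.5 * 8760) * 100 = 68.9878 %


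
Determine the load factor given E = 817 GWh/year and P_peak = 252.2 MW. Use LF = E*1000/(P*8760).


LF = 817 * 1000 / (252.2 * 8760) = 0.3698


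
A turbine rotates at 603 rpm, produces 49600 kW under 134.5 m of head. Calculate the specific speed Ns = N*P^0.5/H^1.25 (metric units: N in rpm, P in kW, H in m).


Ns = 603 * 49600^0.5 / 134.5^1.25 = 293.1941


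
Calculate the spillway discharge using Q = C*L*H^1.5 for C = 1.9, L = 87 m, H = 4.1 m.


Q = 1.9 * 87 * 4.1^1.5 = 1372.2987 m^3/s


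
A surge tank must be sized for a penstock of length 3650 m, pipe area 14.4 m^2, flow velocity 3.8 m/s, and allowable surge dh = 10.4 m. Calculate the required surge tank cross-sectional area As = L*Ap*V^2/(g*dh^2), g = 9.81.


As = 3650 * 14.4 * 3.8^2 / (9.81 * 10.4^2) = 715.2978 m^2


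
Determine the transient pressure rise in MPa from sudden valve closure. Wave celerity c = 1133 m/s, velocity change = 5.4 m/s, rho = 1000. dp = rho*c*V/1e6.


dp = 1000 * 1133 * 5.4 / 1e6 = 6.1182 MPa


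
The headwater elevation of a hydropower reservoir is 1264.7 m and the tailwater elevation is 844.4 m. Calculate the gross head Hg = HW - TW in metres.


Hg = 1264.7 - 844.4 = 420.3000 m


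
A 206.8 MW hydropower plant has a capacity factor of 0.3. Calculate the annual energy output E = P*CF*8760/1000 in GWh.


E = 206.8 * 0.3 * 8760 / 1000 = 543.4704 GWh


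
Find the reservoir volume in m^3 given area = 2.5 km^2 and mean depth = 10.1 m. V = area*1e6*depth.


V = 2.5 * 1e6 * 10.1 = 2.5250e+07 m^3


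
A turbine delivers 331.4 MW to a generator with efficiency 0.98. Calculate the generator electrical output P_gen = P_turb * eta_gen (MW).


P_gen = 331.4 * 0.98 = 324.7720 MW


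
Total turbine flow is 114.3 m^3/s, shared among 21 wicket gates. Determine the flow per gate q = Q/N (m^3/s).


q = 114.3 / 21 = 5.4429 m^3/s


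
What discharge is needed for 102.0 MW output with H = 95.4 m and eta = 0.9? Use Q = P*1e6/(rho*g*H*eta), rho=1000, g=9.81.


Q = 102.0 * 1e6 / (1000 * 9.81 * 95.4 * 0.9) = 121.0989 m^3/s


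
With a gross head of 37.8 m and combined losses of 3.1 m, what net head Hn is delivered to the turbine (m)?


Hn = 37.8 - 3.1 = 34.7000 m


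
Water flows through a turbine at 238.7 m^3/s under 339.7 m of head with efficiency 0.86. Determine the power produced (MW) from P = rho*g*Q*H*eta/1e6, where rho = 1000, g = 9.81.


P = 1000 * 9.81 * 238.7 * 339.7 * 0.86 / 1e6 = 684.0934 MW


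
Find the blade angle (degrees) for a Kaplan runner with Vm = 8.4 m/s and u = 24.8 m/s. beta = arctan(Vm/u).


beta = arctan(8.4 / 24.8) = 18.7117 degrees


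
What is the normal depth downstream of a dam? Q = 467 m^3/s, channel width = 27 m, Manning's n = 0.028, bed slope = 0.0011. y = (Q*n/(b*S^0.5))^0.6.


y = (467 * 0.028 / (27 * 0.0011^0.5))^0.6 = 4.9963 m


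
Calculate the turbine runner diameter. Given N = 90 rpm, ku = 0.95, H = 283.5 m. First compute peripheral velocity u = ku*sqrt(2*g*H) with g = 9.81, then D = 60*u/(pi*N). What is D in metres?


u = 0.95 * sqrt(2*9.81*283.5) = 70.8516 m/s
D = 60 * 70.8516 / (pi * 90) = 15.0352 m


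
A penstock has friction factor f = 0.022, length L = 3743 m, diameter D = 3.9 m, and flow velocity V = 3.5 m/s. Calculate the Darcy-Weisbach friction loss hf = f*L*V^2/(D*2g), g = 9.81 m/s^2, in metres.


hf = 0.022 * 3743 * 3.5^2 / (3.9 * 2 * 9.81) = 13.1830 m


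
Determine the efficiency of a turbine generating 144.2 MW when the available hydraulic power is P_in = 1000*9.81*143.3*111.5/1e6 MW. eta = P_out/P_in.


P_in = 1000 * 9.81 * 143.3 * 111.5 / 1e6 = 156.7437 MW
eta = 144.2 / 156.7437 = 0.9200


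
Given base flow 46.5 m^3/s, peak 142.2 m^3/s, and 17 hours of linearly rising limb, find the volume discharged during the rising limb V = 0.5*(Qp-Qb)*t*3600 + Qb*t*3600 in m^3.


V = 0.5*(142.2 - 46.5)*17*3600 + 46.5*17*3600 = 5.7742e+06 m^3


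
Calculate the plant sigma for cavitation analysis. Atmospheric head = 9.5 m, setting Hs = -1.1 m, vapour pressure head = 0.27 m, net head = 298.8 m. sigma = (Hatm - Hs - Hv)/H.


sigma = (9.5 - (-1.1) - 0.27) / 298.8 = 0.0346


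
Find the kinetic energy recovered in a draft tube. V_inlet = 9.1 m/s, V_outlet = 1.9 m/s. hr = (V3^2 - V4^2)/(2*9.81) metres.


hr = (9.1^2 - 1.9^2) / (2*9.81) = 4.0367 m


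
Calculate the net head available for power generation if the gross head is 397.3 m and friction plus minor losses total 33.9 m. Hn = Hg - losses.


Hn = 397.3 - 33.9 = 363.4000 m


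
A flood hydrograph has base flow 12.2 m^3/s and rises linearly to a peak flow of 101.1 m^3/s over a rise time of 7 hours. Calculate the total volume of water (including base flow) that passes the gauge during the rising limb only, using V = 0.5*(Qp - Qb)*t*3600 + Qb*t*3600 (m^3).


V = 0.5*(101.1 - 12.2)*7*3600 + 12.2*7*3600 = 1.4276e+06 m^3


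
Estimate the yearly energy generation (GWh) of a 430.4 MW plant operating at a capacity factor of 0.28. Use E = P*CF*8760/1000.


E = 430.4 * 0.28 * 8760 / 1000 = 1055.6851 GWh


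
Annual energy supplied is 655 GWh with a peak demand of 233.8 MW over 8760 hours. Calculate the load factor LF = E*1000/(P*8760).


LF = 655 * 1000 / (233.8 * 8760) = 0.3198


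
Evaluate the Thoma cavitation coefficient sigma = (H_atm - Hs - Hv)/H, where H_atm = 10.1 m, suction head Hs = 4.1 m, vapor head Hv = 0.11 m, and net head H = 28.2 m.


sigma = (10.1 - 4.1 - 0.11) / 28.2 = 0.2089


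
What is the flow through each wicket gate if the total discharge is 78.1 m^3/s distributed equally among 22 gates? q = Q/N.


q = 78.1 / 22 = 3.5500 m^3/s


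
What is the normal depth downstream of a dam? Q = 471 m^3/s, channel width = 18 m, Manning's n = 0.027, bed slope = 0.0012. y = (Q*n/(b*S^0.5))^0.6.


y = (471 * 0.027 / (18 * 0.0012^0.5))^0.6 = 6.1054 m


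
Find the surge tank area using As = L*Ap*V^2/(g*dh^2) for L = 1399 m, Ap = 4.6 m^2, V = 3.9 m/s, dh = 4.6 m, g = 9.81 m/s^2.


As = 1399 * 4.6 * 3.9^2 / (9.81 * 4.6^2) = 471.5417 m^2


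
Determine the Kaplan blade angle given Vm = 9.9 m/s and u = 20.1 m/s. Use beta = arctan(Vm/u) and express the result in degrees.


beta = arctan(9.9 / 20.1) = 26.2220 degrees


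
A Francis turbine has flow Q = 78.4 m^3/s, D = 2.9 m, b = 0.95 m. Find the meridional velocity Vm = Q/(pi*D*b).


Vm = 78.4 / (pi * 2.9 * 0.95) = 9.0583 m/s


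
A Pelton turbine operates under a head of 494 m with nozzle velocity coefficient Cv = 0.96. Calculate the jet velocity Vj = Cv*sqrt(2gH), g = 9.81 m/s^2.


Vj = 0.96 * sqrt(2*9.81*494) = 94.5114 m/s


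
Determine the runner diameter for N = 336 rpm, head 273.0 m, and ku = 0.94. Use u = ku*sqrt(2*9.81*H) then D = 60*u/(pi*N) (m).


u = 0.94 * sqrt(2*9.81*273.0) = 68.7953 m/s
D = 60 * 68.7953 / (pi * 336) = 3.9104 m


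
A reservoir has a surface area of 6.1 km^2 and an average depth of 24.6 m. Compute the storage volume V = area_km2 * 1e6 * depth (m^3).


V = 6.1 * 1e6 * 24.6 = 1.5006e+08 m^3


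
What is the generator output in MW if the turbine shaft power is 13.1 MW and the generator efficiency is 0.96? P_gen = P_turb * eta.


P_gen = 13.1 * 0.96 = 12.5760 MW


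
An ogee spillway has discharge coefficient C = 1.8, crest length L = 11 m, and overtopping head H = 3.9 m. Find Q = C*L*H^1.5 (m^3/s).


Q = 1.8 * 11 * 3.9^1.5 = 152.4973 m^3/s


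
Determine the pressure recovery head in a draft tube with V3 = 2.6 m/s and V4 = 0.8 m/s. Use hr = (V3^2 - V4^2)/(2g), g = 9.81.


hr = (2.6^2 - 0.8^2) / (2*9.81) = 0.3119 m


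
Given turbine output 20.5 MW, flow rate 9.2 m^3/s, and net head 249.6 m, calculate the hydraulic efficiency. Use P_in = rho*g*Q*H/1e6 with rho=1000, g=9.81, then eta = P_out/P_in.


P_in = 1000 * 9.81 * 9.2 * 249.6 / 1e6 = 22.5269 MW
eta = 20.5 / 22.5269 = 0.9100


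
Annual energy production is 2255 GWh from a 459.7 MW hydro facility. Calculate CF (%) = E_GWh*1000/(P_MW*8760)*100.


CF = 2255 * 1000 / (459.7 * 8760) * 100 = 55.9974 %


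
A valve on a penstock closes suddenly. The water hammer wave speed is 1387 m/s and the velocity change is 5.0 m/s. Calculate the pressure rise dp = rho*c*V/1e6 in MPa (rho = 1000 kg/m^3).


dp = 1000 * 1387 * 5.0 / 1e6 = 6.9350 MPa


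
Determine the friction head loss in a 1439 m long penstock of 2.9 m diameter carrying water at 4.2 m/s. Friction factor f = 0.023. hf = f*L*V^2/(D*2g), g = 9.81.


hf = 0.023 * 1439 * 4.2^2 / (2.9 * 2 * 9.81) = 10.2610 m


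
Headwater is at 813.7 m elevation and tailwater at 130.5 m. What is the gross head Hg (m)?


Hg = 813.7 - 130.5 = 683.2000 m


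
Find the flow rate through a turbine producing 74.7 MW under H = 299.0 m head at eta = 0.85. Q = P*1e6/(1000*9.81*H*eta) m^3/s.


Q = 74.7 * 1e6 / (1000 * 9.81 * 299.0 * 0.85) = 29.9614 m^3/s


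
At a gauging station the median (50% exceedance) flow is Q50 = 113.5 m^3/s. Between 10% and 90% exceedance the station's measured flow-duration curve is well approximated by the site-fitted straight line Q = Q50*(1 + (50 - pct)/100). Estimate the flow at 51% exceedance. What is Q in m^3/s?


Q = 113.5 * (1 + (50 - 51)/100) = 112.3650 m^3/s


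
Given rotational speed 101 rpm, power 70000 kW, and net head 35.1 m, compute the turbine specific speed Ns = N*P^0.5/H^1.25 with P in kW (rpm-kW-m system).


Ns = 101 * 70000^0.5 / 35.1^1.25 = 312.7782


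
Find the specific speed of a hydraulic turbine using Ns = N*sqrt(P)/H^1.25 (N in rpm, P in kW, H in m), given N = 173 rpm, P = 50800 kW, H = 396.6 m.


Ns = 173 * 50800^0.5 / 396.6^1.25 = 22.0311


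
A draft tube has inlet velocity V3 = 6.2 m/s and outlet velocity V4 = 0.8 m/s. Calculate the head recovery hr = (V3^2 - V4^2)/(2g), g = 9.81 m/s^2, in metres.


hr = (6.2^2 - 0.8^2) / (2*9.81) = 1.9266 m


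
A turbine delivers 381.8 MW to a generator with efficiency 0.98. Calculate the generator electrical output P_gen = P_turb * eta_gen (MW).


P_gen = 381.8 * 0.98 = 374.1640 MW


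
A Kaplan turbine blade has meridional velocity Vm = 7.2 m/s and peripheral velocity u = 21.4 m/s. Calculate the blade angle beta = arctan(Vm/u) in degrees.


beta = arctan(7.2 / 21.4) = 18.5954 degrees


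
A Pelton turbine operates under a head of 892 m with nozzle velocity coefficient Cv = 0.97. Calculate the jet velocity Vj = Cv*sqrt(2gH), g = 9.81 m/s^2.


Vj = 0.97 * sqrt(2*9.81*892) = 128.3228 m/s


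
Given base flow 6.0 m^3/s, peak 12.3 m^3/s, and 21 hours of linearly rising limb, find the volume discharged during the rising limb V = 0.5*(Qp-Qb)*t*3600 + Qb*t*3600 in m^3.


V = 0.5*(12.3 - 6.0)*21*3600 + 6.0*21*3600 = 691740.0000 m^3


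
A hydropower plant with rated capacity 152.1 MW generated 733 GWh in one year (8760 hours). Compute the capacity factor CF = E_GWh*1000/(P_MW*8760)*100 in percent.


CF = 733 * 1000 / (152.1 * 8760) * 100 = 55.0137 %


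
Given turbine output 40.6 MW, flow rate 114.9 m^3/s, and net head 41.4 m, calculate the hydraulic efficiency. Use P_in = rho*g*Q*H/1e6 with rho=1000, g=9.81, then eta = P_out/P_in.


P_in = 1000 * 9.81 * 114.9 * 41.4 / 1e6 = 46.6648 MW
eta = 40.6 / 46.6648 = 0.8700


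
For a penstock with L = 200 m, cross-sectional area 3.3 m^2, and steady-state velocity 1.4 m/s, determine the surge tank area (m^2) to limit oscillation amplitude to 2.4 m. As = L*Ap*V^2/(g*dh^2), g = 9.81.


As = 200 * 3.3 * 1.4^2 / (9.81 * 2.4^2) = 22.8933 m^2


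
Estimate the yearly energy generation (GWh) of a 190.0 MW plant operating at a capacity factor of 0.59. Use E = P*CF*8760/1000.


E = 190.0 * 0.59 * 8760 / 1000 = 981.9960 GWh


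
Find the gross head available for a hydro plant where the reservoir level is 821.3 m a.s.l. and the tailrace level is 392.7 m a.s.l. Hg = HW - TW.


Hg = 821.3 - 392.7 = 428.6000 m


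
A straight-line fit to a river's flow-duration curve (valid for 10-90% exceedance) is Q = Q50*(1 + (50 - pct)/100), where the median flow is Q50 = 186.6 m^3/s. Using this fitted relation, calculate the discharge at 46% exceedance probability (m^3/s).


Q = 186.6 * (1 + (50 - 46)/100) = 194.0640 m^3/s


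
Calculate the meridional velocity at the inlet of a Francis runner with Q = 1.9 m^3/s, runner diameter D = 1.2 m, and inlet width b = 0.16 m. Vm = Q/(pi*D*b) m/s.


Vm = 1.9 / (pi * 1.2 * 0.16) = 3.1499 m/s


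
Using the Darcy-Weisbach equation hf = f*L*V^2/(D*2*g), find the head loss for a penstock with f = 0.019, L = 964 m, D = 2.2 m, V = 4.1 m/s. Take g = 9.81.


hf = 0.019 * 964 * 4.1^2 / (2.2 * 2 * 9.81) = 7.1331 m


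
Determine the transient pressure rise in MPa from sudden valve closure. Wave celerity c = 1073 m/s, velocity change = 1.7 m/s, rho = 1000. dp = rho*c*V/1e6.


dp = 1000 * 1073 * 1.7 / 1e6 = 1.8241 MPa


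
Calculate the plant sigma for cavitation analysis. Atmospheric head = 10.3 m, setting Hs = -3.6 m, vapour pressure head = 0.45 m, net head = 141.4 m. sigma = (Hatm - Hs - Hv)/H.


sigma = (10.3 - (-3.6) - 0.45) / 141.4 = 0.0951


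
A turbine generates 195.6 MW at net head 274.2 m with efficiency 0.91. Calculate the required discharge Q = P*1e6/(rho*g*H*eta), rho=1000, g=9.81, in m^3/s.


Q = 195.6 * 1e6 / (1000 * 9.81 * 274.2 * 0.91) = 79.9081 m^3/s


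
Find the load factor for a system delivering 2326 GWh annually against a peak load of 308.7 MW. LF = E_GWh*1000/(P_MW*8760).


LF = 2326 * 1000 / (308.7 * 8760) = 0.8601


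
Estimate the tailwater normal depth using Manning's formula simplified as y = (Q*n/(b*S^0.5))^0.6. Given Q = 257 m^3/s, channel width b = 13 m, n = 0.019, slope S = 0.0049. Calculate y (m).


y = (257 * 0.019 / (13 * 0.0049^0.5))^0.6 = 2.7402 m


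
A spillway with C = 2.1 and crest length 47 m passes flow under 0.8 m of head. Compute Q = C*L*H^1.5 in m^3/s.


Q = 2.1 * 47 * 0.8^1.5 = 70.6240 m^3/s


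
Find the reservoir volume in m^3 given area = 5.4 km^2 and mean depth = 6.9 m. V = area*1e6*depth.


V = 5.4 * 1e6 * 6.9 = 3.7260e+07 m^3


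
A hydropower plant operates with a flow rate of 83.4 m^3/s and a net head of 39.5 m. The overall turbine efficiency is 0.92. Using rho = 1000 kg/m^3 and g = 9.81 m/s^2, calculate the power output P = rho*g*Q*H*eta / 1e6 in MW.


P = 1000 * 9.81 * 83.4 * 39.5 * 0.92 / 1e6 = 29.7317 MW


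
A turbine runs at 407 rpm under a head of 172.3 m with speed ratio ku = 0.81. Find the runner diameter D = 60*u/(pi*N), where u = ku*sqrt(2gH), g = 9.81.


u = 0.81 * sqrt(2*9.81*172.3) = 47.0953 m/s
D = 60 * 47.0953 / (pi * 407) = 2.2100 m


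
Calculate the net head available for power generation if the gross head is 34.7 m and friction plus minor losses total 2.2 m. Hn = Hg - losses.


Hn = 34.7 - 2.2 = 32.5000 m


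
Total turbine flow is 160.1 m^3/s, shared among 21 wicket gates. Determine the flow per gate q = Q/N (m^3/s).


q = 160.1 / 21 = 7.6238 m^3/s


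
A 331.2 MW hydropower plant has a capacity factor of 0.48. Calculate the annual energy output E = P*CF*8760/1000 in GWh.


E = 331.2 * 0.48 * 8760 / 1000 = 1392.6298 GWh


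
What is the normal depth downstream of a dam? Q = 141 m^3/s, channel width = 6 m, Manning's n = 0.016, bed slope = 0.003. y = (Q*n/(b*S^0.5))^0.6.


y = (141 * 0.016 / (6 * 0.003^0.5))^0.6 = 3.1767 m


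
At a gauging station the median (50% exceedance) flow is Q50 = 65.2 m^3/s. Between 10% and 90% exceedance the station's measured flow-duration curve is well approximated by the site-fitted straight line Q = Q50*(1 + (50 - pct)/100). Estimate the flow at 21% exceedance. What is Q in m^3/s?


Q = 65.2 * (1 + (50 - 21)/100) = 84.1080 m^3/s


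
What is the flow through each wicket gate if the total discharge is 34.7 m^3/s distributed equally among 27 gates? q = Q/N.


q = 34.7 / 27 = 1.2852 m^3/s


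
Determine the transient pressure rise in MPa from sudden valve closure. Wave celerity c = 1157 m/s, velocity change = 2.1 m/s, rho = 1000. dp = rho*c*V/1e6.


dp = 1000 * 1157 * 2.1 / 1e6 = 2.4297 MPa


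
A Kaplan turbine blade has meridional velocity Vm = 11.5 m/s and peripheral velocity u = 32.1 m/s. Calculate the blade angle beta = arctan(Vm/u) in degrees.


beta = arctan(11.5 / 32.1) = 19.7103 degrees


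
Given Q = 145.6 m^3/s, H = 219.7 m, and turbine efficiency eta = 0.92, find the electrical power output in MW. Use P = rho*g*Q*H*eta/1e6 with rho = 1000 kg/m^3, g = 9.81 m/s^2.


P = 1000 * 9.81 * 145.6 * 219.7 * 0.92 / 1e6 = 288.7010 MW


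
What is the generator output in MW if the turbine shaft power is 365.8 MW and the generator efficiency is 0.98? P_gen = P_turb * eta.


P_gen = 365.8 * 0.98 = 358.4840 MW


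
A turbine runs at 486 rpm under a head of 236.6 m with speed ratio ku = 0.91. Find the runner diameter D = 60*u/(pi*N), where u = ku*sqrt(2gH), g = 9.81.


u = 0.91 * sqrt(2*9.81*236.6) = 62.0009 m/s
D = 60 * 62.0009 / (pi * 486) = 2.4365 m


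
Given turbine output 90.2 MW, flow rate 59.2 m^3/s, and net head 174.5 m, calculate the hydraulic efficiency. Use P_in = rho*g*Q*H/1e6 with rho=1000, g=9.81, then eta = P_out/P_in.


P_in = 1000 * 9.81 * 59.2 * 174.5 / 1e6 = 101.3412 MW
eta = 90.2 / 101.3412 = 0.8901


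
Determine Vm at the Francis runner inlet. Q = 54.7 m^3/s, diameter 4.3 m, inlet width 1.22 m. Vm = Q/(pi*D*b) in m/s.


Vm = 54.7 / (pi * 4.3 * 1.22) = 3.3190 m/s


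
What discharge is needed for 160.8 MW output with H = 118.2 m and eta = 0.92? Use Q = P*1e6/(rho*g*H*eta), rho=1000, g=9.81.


Q = 160.8 * 1e6 / (1000 * 9.81 * 118.2 * 0.92) = 150.7342 m^3/s


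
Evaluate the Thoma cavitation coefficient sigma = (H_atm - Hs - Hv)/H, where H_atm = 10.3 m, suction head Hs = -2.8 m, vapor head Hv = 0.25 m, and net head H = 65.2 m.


sigma = (10.3 - (-2.8) - 0.25) / 65.2 = 0.1971


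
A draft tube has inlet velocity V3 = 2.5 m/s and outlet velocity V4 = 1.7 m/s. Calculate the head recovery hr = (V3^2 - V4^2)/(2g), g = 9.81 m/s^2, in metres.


hr = (2.5^2 - 1.7^2) / (2*9.81) = 0.1713 m


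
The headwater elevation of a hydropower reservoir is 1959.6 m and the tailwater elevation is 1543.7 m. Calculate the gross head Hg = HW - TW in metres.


Hg = 1959.6 - 1543.7 = 415.9000 m


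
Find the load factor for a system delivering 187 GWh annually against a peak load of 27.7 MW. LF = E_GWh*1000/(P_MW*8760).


LF = 187 * 1000 / (27.7 * 8760) = 0.7707


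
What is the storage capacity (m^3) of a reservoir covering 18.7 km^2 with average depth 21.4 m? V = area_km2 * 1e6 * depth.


V = 18.7 * 1e6 * 21.4 = 4.0018e+08 m^3


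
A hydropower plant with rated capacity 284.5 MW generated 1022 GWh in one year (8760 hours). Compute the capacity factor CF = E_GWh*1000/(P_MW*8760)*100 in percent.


CF = 1022 * 1000 / (284.5 * 8760) * 100 = 41.0076 %


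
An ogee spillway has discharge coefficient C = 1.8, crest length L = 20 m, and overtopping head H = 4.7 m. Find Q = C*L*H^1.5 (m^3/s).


Q = 1.8 * 20 * 4.7^1.5 = 366.8169 m^3/s


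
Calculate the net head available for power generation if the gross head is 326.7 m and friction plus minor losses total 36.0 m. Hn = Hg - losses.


Hn = 326.7 - 36.0 = 290.7000 m


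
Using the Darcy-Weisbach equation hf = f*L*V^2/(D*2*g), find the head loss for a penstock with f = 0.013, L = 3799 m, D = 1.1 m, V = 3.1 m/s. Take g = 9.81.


hf = 0.013 * 3799 * 3.1^2 / (1.1 * 2 * 9.81) = 21.9910 m


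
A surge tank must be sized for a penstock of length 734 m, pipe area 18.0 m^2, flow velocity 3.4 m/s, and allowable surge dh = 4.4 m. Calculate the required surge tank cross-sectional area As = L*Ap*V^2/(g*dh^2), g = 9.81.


As = 734 * 18.0 * 3.4^2 / (9.81 * 4.4^2) = 804.1777 m^2


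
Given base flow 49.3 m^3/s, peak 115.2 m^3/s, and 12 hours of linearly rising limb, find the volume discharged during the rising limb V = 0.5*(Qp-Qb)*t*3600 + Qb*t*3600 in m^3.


V = 0.5*(115.2 - 49.3)*12*3600 + 49.3*12*3600 = 3.5532e+06 m^3


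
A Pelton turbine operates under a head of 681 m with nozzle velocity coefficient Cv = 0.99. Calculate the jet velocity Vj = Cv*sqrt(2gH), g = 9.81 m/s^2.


Vj = 0.99 * sqrt(2*9.81*681) = 114.4348 m/s


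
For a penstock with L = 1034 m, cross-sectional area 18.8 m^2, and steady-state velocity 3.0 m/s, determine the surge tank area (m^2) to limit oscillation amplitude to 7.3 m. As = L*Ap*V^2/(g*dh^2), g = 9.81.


As = 1034 * 18.8 * 3.0^2 / (9.81 * 7.3^2) = 334.6618 m^2


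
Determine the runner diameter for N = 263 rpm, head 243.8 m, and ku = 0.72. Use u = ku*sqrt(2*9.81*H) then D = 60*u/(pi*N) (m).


u = 0.72 * sqrt(2*9.81*243.8) = 49.7965 m/s
D = 60 * 49.7965 / (pi * 263) = 3.6161 m


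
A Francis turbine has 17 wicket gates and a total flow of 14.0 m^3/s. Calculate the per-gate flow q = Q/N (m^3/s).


q = 14.0 / 17 = 0.8235 m^3/s


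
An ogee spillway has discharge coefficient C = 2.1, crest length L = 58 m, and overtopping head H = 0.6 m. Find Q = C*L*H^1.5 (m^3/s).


Q = 2.1 * 58 * 0.6^1.5 = 56.6075 m^3/s


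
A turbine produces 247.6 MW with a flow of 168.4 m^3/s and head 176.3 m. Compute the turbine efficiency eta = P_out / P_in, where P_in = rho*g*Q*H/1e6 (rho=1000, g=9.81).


P_in = 1000 * 9.81 * 168.4 * 176.3 / 1e6 = 291.2483 MW
eta = 247.6 / 291.2483 = 0.8501


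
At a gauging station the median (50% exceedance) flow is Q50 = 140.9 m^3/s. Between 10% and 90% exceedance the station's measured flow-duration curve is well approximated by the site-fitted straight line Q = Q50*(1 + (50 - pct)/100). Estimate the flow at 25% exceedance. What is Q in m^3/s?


Q = 140.9 * (1 + (50 - 25)/100) = 176.1250 m^3/s


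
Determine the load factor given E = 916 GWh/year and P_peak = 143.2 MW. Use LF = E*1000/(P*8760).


LF = 916 * 1000 / (143.2 * 8760) = 0.7302


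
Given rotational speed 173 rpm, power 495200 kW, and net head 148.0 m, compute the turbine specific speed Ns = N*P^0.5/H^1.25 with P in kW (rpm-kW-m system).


Ns = 173 * 495200^0.5 / 148.0^1.25 = 235.8356


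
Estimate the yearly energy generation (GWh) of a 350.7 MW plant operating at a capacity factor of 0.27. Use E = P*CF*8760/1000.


E = 350.7 * 0.27 * 8760 / 1000 = 829.4756 GWh
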